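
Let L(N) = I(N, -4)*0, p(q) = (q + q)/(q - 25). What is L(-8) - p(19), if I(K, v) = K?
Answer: 19/3 ≈ 6.3333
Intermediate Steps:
p(q) = 2*q/(-25 + q) (p(q) = (2*q)/(-25 + q) = 2*q/(-25 + q))
L(N) = 0 (L(N) = N*0 = 0)
L(-8) - p(19) = 0 - 2*19/(-25 + 19) = 0 - 2*19/(-6) = 0 - 2*19*(-1)/6 = 0 - 1*(-19/3) = 0 + 19/3 = 19/3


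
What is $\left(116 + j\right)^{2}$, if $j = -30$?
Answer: $7396$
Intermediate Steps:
$\left(116 + j\right)^{2} = \left(116 - 30\right)^{2} = 86^{2} = 7396$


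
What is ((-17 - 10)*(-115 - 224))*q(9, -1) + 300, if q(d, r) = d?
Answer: 82677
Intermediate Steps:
((-17 - 10)*(-115 - 224))*q(9, -1) + 300 = ((-17 - 10)*(-115 - 224))*9 + 300 = -27*(-339)*9 + 300 = 9153*9 + 300 = 82377 + 300 = 82677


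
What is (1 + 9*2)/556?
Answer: 19/556 ≈ 0.034173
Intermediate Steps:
(1 + 9*2)/556 = (1 + 18)*(1/556) = 19*(1/556) = 19/556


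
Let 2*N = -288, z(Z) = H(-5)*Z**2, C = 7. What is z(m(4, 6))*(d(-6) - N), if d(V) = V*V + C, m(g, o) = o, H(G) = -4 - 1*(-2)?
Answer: -13464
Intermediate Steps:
H(G) = -2 (H(G) = -4 + 2 = -2)
d(V) = 7 + V**2 (d(V) = V*V + 7 = V**2 + 7 = 7 + V**2)
z(Z) = -2*Z**2
N = -144 (N = (1/2)*(-288) = -144)
z(m(4, 6))*(d(-6) - N) = (-2*6**2)*((7 + (-6)**2) - 1*(-144)) = (-2*36)*((7 + 36) + 144) = -72*(43 + 144) = -72*187 = -13464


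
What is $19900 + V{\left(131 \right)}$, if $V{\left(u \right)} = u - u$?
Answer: $19900$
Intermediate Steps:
$V{\left(u \right)} = 0$
$19900 + V{\left(131 \right)} = 19900 + 0 = 19900$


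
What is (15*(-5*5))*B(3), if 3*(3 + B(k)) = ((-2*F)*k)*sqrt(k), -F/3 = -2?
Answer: 1125 + 4500*sqrt(3) ≈ 8919.2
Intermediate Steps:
F = 6 (F = -3*(-2) = 6)
B(k) = -3 - 4*k**(3/2) (B(k) = -3 + (((-2*6)*k)*sqrt(k))/3 = -3 + ((-12*k)*sqrt(k))/3 = -3 + (-12*k**(3/2))/3 = -3 - 4*k**(3/2))
(15*(-5*5))*B(3) = (15*(-5*5))*(-3 - 12*sqrt(3)) = (15*(-25))*(-3 - 12*sqrt(3)) = -375*(-3 - 12*sqrt(3)) = 1125 + 4500*sqrt(3)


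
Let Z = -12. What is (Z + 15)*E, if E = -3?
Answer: -9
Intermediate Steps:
(Z + 15)*E = (-12 + 15)*(-3) = 3*(-3) = -9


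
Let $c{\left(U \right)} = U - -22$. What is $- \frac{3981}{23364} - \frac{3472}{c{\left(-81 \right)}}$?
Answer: $\frac{456977}{7788} \approx 58.677$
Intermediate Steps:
$c{\left(U \right)} = 22 + U$ ($c{\left(U \right)} = U + 22 = 22 + U$)
$- \frac{3981}{23364} - \frac{3472}{c{\left(-81 \right)}} = - \frac{3981}{23364} - \frac{3472}{22 - 81} = \left(-3981\right) \frac{1}{23364} - \frac{3472}{-59} = - \frac{1327}{7788} - - \frac{3472}{59} = - \frac{1327}{7788} + \frac{3472}{59} = \frac{456977}{7788}$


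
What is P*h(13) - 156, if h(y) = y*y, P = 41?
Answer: 6773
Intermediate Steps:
h(y) = y²
P*h(13) - 156 = 41*13² - 156 = 41*169 - 156 = 6929 - 156 = 6773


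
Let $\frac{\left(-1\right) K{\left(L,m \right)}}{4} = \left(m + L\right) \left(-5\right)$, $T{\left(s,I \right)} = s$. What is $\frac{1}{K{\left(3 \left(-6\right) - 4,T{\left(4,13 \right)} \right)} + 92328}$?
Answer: $\frac{1}{91968} \approx 1.0873 \cdot 10^{-5}$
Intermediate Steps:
$K{\left(L,m \right)} = 20 L + 20 m$ ($K{\left(L,m \right)} = - 4 \left(m + L\right) \left(-5\right) = - 4 \left(L + m\right) \left(-5\right) = - 4 \left(- 5 L - 5 m\right) = 20 L + 20 m$)
$\frac{1}{K{\left(3 \left(-6\right) - 4,T{\left(4,13 \right)} \right)} + 92328} = \frac{1}{\left(20 \left(3 \left(-6\right) - 4\right) + 20 \cdot 4\right) + 92328} = \frac{1}{\left(20 \left(-18 - 4\right) + 80\right) + 92328} = \frac{1}{\left(20 \left(-22\right) + 80\right) + 92328} = \frac{1}{\left(-440 + 80\right) + 92328} = \frac{1}{-360 + 92328} = \frac{1}{91968}$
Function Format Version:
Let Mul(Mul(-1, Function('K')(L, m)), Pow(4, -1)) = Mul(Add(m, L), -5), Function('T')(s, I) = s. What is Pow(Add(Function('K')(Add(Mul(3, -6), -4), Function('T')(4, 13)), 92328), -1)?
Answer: Rational(1, 91968) ≈ 1.0873e-5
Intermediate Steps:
Function('K')(L, m) = Add(Mul(20, L), Mul(20, m)) (Function('K')(L, m) = Mul(-4, Mul(Add(m, L), -5)) = Mul(-4, Mul(Add(L, m), -5)) = Mul(-4, Add(Mul(-5, L), Mul(-5, m))) = Add(Mul(20, L), Mul(20, m)))
Pow(Add(Function('K')(Add(Mul(3, -6), -4), Function('T')(4, 13)), 92328), -1) = Pow(Add(Add(Mul(20, Add(Mul(3, -6), -4)), Mul(20, 4)), 92328), -1) = Pow(Add(Add(Mul(20, Add(-18, -4)), 80), 92328), -1) = Pow(Add(Add(Mul(20, -22), 80), 92328), -1) = Pow(Add(Add(-440, 80), 92328), -1) = Pow(Add(-360, 92328), -1) = Pow(91968, -1) = Rational(1, 91968)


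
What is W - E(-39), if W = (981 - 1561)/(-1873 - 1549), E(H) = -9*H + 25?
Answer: -22174/59 ≈ -375.83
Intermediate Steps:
E(H) = 25 - 9*H
W = 10/59 (W = -580/(-3422) = -580*(-1/3422) = 10/59 ≈ 0.16949)
W - E(-39) = 10/59 - (25 - 9*(-39)) = 10/59 - (25 + 351) = 10/59 - 1*376 = 10/59 - 376 = -22174/59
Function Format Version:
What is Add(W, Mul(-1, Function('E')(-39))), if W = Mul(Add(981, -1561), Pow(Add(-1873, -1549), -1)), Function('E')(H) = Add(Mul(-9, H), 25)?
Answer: Rational(-22174, 59) ≈ -375.83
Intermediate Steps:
Function('E')(H) = Add(25, Mul(-9, H))
W = Rational(10, 59) (W = Mul(-580, Pow(-3422, -1)) = Mul(-580, Rational(-1, 3422)) = Rational(10, 59) ≈ 0.16949)
Add(W, Mul(-1, Function('E')(-39))) = Add(Rational(10, 59), Mul(-1, Add(25, Mul(-9, -39)))) = Add(Rational(10, 59), Mul(-1, Add(25, 351))) = Add(Rational(10, 59), Mul(-1, 376)) = Add(Rational(10, 59), -376) = Rational(-22174, 59)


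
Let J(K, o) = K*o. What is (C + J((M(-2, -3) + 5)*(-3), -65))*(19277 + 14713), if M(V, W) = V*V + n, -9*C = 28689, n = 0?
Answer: -48696340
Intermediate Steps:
C = -9563/3 (C = -⅑*28689 = -9563/3 ≈ -3187.7)
M(V, W) = V² (M(V, W) = V*V + 0 = V² + 0 = V²)
(C + J((M(-2, -3) + 5)*(-3), -65))*(19277 + 14713) = (-9563/3 + (((-2)² + 5)*(-3))*(-65))*(19277 + 14713) = (-9563/3 + ((4 + 5)*(-3))*(-65))*33990 = (-9563/3 + (9*(-3))*(-65))*33990 = (-9563/3 - 27*(-65))*33990 = (-9563/3 + 1755)*33990 = -4298/3*33990 = -48696340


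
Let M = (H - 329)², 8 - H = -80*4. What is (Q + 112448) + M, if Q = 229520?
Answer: 341969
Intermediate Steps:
H = 328 (H = 8 - (-80)*4 = 8 - 1*(-320) = 8 + 320 = 328)
M = 1 (M = (328 - 329)² = (-1)² = 1)
(Q + 112448) + M = (229520 + 112448) + 1 = 341968 + 1 = 341969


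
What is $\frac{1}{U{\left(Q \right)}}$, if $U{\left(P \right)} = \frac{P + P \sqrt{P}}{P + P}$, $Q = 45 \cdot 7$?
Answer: $- \frac{1}{157} + \frac{3 \sqrt{35}}{157} \approx 0.10668$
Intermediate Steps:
$Q = 315$
$U{\left(P \right)} = \frac{P + P^{\frac{3}{2}}}{2 P}$
$\frac{1}{U{\left(Q \right)}} = \frac{1}{\frac{1}{2} + \frac{\sqrt{315}}{2}} = \frac{1}{\frac{1}{2} + \frac{3 \sqrt{35}}{2}}$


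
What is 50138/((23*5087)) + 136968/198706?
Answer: 12994057198/11624400353 ≈ 1.1178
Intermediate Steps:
50138/((23*5087)) + 136968/198706 = 50138/117001 + 136968*(1/198706) = 50138*(1/117001) + 68484/99353 = 50138/117001 + 68484/99353 = 12994057198/11624400353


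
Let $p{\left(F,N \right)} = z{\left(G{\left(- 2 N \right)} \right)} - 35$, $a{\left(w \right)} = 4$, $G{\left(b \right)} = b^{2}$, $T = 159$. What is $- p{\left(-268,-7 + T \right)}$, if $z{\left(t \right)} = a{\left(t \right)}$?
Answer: $31$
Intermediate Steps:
$z{\left(t \right)} = 4$
$p{\left(F,N \right)} = -31$ ($p{\left(F,N \right)} = 4 - 35 = -31$)
$- p{\left(-268,-7 + T \right)} = \left(-1\right) \left(-31\right) = 31$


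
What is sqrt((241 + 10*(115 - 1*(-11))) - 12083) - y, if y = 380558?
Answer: -380558 + I*sqrt(10582) ≈ -3.8056e+5 + 102.87*I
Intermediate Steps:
sqrt((241 + 10*(115 - 1*(-11))) - 12083) - y = sqrt((241 + 10*(115 - 1*(-11))) - 12083) - 1*380558 = sqrt((241 + 10*(115 + 11)) - 12083) - 380558 = sqrt((241 + 10*126) - 12083) - 380558 = sqrt((241 + 1260) - 12083) - 380558 = sqrt(1501 - 12083) - 380558 = sqrt(-10582) - 380558 = I*sqrt(10582) - 380558 = -380558 + I*sqrt(10582)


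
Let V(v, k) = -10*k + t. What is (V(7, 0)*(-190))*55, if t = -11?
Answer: 114950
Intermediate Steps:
V(v, k) = -11 - 10*k (V(v, k) = -10*k - 11 = -11 - 10*k)
(V(7, 0)*(-190))*55 = ((-11 - 10*0)*(-190))*55 = ((-11 + 0)*(-190))*55 = -11*(-190)*55 = 2090*55 = 114950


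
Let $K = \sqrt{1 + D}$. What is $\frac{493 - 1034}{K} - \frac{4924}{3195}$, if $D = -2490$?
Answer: $- \frac{4924}{3195} + \frac{541 i \sqrt{2489}}{2489} \approx -1.5412 + 10.844 i$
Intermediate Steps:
$K = i \sqrt{2489}$ ($K = \sqrt{1 - 2490} = \sqrt{-2489} = i \sqrt{2489} \approx 49.89 i$)
$\frac{493 - 1034}{K} - \frac{4924}{3195} = \frac{493 - 1034}{i \sqrt{2489}} - \frac{4924}{3195} = - 541 \left(- \frac{i \sqrt{2489}}{2489}\right) - \frac{4924}{3195} = \frac{541 i \sqrt{2489}}{2489} - \frac{4924}{3195} = - \frac{4924}{3195} + \frac{541 i \sqrt{2489}}{2489}$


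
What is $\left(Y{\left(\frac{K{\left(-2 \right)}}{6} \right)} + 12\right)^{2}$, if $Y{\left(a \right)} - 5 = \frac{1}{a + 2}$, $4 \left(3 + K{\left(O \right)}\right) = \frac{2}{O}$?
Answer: $\frac{383161}{1225} \approx 312.78$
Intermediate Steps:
$K{\left(O \right)} = -3 + \frac{1}{2 O}$ ($K{\left(O \right)} = -3 + \frac{2 \frac{1}{O}}{4} = -3 + \frac{1}{2 O}$)
$Y{\left(a \right)} = 5 + \frac{1}{2 + a}$ ($Y{\left(a \right)} = 5 + \frac{1}{a + 2} = 5 + \frac{1}{2 + a}$)
$\left(Y{\left(\frac{K{\left(-2 \right)}}{6} \right)} + 12\right)^{2} = \left(\frac{11 + 5 \frac{-3 + \frac{1}{2 \left(-2\right)}}{6}}{2 + \frac{-3 + \frac{1}{2 \left(-2\right)}}{6}} + 12\right)^{2} = \left(\frac{11 + 5 \left(-3 + \frac{1}{2} \left(- \frac{1}{2}\right)\right) \frac{1}{6}}{2 + \left(-3 + \frac{1}{2} \left(- \frac{1}{2}\right)\right) \frac{1}{6}} + 12\right)^{2} = \left(\frac{11 + 5 \left(-3 - \frac{1}{4}\right) \frac{1}{6}}{2 + \left(-3 - \frac{1}{4}\right) \frac{1}{6}} + 12\right)^{2} = \left(\frac{11 + 5 \left(\left(- \frac{13}{4}\right) \frac{1}{6}\right)}{2 - \frac{13}{24}} + 12\right)^{2} = \left(\frac{11 + 5 \left(- \frac{13}{24}\right)}{2 - \frac{13}{24}} + 12\right)^{2} = \left(\frac{11 - \frac{65}{24}}{\frac{35}{24}} + 12\right)^{2} = \left(\frac{24}{35} \cdot \frac{199}{24} + 12\right)^{2} = \left(\frac{199}{35} + 12\right)^{2} = \left(\frac{619}{35}\right)^{2} = \frac{383161}{1225}$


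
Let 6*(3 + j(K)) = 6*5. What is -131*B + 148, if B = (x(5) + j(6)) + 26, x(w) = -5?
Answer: -2865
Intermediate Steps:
j(K) = 2 (j(K) = -3 + (6*5)/6 = -3 + (1/6)*30 = -3 + 5 = 2)
B = 23 (B = (-5 + 2) + 26 = -3 + 26 = 23)
-131*B + 148 = -131*23 + 148 = -3013 + 148 = -2865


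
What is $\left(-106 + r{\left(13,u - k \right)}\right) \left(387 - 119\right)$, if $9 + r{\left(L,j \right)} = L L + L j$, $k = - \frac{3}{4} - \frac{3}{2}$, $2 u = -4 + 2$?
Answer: $18827$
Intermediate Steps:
$u = -1$ ($u = \frac{-4 + 2}{2} = \frac{1}{2} \left(-2\right) = -1$)
$k = - \frac{9}{4}$ ($k = \left(-3\right) \frac{1}{4} - \frac{3}{2} = - \frac{3}{4} - \frac{3}{2} = - \frac{9}{4} \approx -2.25$)
$r{\left(L,j \right)} = -9 + L^{2} + L j$ ($r{\left(L,j \right)} = -9 + \left(L L + L j\right) = -9 + \left(L^{2} + L j\right) = -9 + L^{2} + L j$)
$\left(-106 + r{\left(13,u - k \right)}\right) \left(387 - 119\right) = \left(-106 + \left(-9 + 13^{2} + 13 \left(-1 - - \frac{9}{4}\right)\right)\right) \left(387 - 119\right) = \left(-106 + \left(-9 + 169 + 13 \left(-1 + \frac{9}{4}\right)\right)\right) 268 = \left(-106 + \left(-9 + 169 + 13 \cdot \frac{5}{4}\right)\right) 268 = \left(-106 + \left(-9 + 169 + \frac{65}{4}\right)\right) 268 = \left(-106 + \frac{705}{4}\right) 268 = \frac{281}{4} \cdot 268 = 18827$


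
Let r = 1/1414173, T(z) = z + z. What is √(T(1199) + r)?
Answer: 7*√97871936495835/1414173 ≈ 48.969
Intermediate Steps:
T(z) = 2*z
r = 1/1414173 ≈ 7.0713e-7
√(T(1199) + r) = √(2*1199 + 1/1414173) = √(2398 + 1/1414173) = √(3391186855/1414173) = 7*√97871936495835/1414173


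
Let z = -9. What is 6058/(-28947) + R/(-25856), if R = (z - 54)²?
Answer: -271526291/748453632 ≈ -0.36278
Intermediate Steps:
R = 3969 (R = (-9 - 54)² = (-63)² = 3969)
6058/(-28947) + R/(-25856) = 6058/(-28947) + 3969/(-25856) = 6058*(-1/28947) + 3969*(-1/25856) = -6058/28947 - 3969/25856 = -271526291/748453632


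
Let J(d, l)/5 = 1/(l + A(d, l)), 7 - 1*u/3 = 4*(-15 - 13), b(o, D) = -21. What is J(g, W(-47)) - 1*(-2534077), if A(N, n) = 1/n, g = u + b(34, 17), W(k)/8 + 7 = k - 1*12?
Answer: 141292530761/55757 ≈ 2.5341e+6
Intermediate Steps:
W(k) = -152 + 8*k (W(k) = -56 + 8*(k - 1*12) = -56 + 8*(k - 12) = -56 + 8*(-12 + k) = -56 + (-96 + 8*k) = -152 + 8*k)
u = 357 (u = 21 - 12*(-15 - 13) = 21 - 12*(-28) = 21 - 3*(-112) = 21 + 336 = 357)
g = 336 (g = 357 - 21 = 336)
J(d, l) = 5/(l + 1/l)
J(g, W(-47)) - 1*(-2534077) = 5*(-152 + 8*(-47))/(1 + (-152 + 8*(-47))²) - 1*(-2534077) = 5*(-152 - 376)/(1 + (-152 - 376)²) + 2534077 = 5*(-528)/(1 + (-528)²) + 2534077 = 5*(-528)/(1 + 278784) + 2534077 = 5*(-528)/278785 + 2534077 = 5*(-528)*(1/278785) + 2534077 = -528/55757 + 2534077 = 141292530761/55757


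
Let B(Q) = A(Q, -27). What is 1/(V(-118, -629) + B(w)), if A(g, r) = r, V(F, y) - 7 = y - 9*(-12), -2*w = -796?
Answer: -1/541 ≈ -0.0018484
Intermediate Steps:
w = 398 (w = -½*(-796) = 398)
V(F, y) = 115 + y (V(F, y) = 7 + (y - 9*(-12)) = 7 + (y + 108) = 7 + (108 + y) = 115 + y)
B(Q) = -27
1/(V(-118, -629) + B(w)) = 1/((115 - 629) - 27) = 1/(-514 - 27) = 1/(-541) = -1/541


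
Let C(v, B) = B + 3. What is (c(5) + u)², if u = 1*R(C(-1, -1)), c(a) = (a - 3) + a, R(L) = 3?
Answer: 100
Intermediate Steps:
C(v, B) = 3 + B
c(a) = -3 + 2*a (c(a) = (-3 + a) + a = -3 + 2*a)
u = 3 (u = 1*3 = 3)
(c(5) + u)² = ((-3 + 2*5) + 3)² = ((-3 + 10) + 3)² = (7 + 3)² = 10² = 100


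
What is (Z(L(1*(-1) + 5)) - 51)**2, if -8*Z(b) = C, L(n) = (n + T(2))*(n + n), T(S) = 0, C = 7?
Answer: 172225/64 ≈ 2691.0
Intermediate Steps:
L(n) = 2*n**2 (L(n) = (n + 0)*(n + n) = n*(2*n) = 2*n**2)
Z(b) = -7/8 (Z(b) = -1/8*7 = -7/8)
(Z(L(1*(-1) + 5)) - 51)**2 = (-7/8 - 51)**2 = (-415/8)**2 = 172225/64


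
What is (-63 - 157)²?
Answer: 48400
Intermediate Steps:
(-63 - 157)² = (-220)² = 48400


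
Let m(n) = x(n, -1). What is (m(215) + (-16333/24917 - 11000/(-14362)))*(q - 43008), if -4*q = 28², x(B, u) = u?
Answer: 6876899491000/178928977 ≈ 38434.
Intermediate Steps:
m(n) = -1
q = -196 (q = -¼*28² = -¼*784 = -196)
(m(215) + (-16333/24917 - 11000/(-14362)))*(q - 43008) = (-1 + (-16333/24917 - 11000/(-14362)))*(-196 - 43008) = (-1 + (-16333*1/24917 - 11000*(-1/14362)))*(-43204) = (-1 + (-16333/24917 + 5500/7181))*(-43204) = (-1 + 19756227/178928977)*(-43204) = -159172750/178928977*(-43204) = 6876899491000/178928977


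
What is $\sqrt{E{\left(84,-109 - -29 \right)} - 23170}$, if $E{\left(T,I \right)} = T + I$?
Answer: $9 i \sqrt{286} \approx 152.2 i$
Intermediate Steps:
$E{\left(T,I \right)} = I + T$
$\sqrt{E{\left(84,-109 - -29 \right)} - 23170} = \sqrt{\left(\left(-109 - -29\right) + 84\right) - 23170} = \sqrt{\left(\left(-109 + 29\right) + 84\right) - 23170} = \sqrt{\left(-80 + 84\right) - 23170} = \sqrt{4 - 23170} = \sqrt{-23166} = 9 i \sqrt{286}$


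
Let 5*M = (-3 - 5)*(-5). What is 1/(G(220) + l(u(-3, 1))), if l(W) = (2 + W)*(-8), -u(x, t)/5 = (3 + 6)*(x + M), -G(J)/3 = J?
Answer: 1/1124 ≈ 0.00088968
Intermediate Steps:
M = 8 (M = ((-3 - 5)*(-5))/5 = (-8*(-5))/5 = (⅕)*40 = 8)
G(J) = -3*J
u(x, t) = -360 - 45*x (u(x, t) = -5*(3 + 6)*(x + 8) = -45*(8 + x) = -5*(72 + 9*x) = -360 - 45*x)
l(W) = -16 - 8*W
1/(G(220) + l(u(-3, 1))) = 1/(-3*220 + (-16 - 8*(-360 - 45*(-3)))) = 1/(-660 + (-16 - 8*(-360 + 135))) = 1/(-660 + (-16 - 8*(-225))) = 1/(-660 + (-16 + 1800)) = 1/(-660 + 1784) = 1/1124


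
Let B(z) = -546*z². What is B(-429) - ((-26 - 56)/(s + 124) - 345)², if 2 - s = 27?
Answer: -986039241355/9801 ≈ -1.0061e+8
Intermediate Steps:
s = -25 (s = 2 - 1*27 = 2 - 27 = -25)
B(-429) - ((-26 - 56)/(s + 124) - 345)² = -546*(-429)² - ((-26 - 56)/(-25 + 124) - 345)² = -546*184041 - (-82/99 - 345)² = -100486386 - (-82*1/99 - 345)² = -100486386 - (-82/99 - 345)² = -100486386 - (-34237/99)² = -100486386 - 1*1172172169/9801 = -100486386 - 1172172169/9801 = -986039241355/9801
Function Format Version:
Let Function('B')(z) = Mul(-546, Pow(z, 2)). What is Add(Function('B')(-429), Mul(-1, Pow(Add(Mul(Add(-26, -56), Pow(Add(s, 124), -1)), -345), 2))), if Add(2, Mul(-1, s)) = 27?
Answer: Rational(-986039241355, 9801) ≈ -1.0061e+8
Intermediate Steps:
s = -25 (s = Add(2, Mul(-1, 27)) = Add(2, -27) = -25)
Add(Function('B')(-429), Mul(-1, Pow(Add(Mul(Add(-26, -56), Pow(Add(s, 124), -1)), -345), 2))) = Add(Mul(-546, Pow(-429, 2)), Mul(-1, Pow(Add(Mul(Add(-26, -56), Pow(Add(-25, 124), -1)), -345), 2))) = Add(Mul(-546, 184041), Mul(-1, Pow(Add(Mul(-82, Pow(99, -1)), -345), 2))) = Add(-100486386, Mul(-1, Pow(Add(Mul(-82, Rational(1, 99)), -345), 2))) = Add(-100486386, Mul(-1, Pow(Add(Rational(-82, 99), -345), 2))) = Add(-100486386, Mul(-1, Pow(Rational(-34237, 99), 2))) = Add(-100486386, Mul(-1, Rational(1172172169, 9801))) = Add(-100486386, Rational(-1172172169, 9801)) = Rational(-986039241355, 9801)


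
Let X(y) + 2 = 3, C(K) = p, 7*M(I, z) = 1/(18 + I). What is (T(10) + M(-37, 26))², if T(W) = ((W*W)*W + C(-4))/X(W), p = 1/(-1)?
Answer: 17653373956/17689 ≈ 9.9799e+5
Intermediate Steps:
p = -1
M(I, z) = 1/(7*(18 + I))
C(K) = -1
X(y) = 1 (X(y) = -2 + 3 = 1)
T(W) = -1 + W³ (T(W) = ((W*W)*W - 1)/1 = (W²*W - 1)*1 = (W³ - 1)*1 = (-1 + W³)*1 = -1 + W³)
(T(10) + M(-37, 26))² = ((-1 + 10³) + 1/(7*(18 - 37)))² = ((-1 + 1000) + (⅐)/(-19))² = (999 + (⅐)*(-1/19))² = (999 - 1/133)² = (132866/133)² = 17653373956/17689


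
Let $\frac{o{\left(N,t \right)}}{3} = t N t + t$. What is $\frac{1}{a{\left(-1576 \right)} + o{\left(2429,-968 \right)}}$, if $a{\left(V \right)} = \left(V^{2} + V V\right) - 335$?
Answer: $\frac{1}{6833058201} \approx 1.4635 \cdot 10^{-10}$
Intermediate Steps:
$o{\left(N,t \right)} = 3 t + 3 N t^{2}$ ($o{\left(N,t \right)} = 3 \left(t N t + t\right) = 3 \left(N t t + t\right) = 3 \left(N t^{2} + t\right) = 3 \left(t + N t^{2}\right) = 3 t + 3 N t^{2}$)
$a{\left(V \right)} = -335 + 2 V^{2}$ ($a{\left(V \right)} = \left(V^{2} + V^{2}\right) - 335 = 2 V^{2} - 335 = -335 + 2 V^{2}$)
$\frac{1}{a{\left(-1576 \right)} + o{\left(2429,-968 \right)}} = \frac{1}{\left(-335 + 2 \left(-1576\right)^{2}\right) + 3 \left(-968\right) \left(1 + 2429 \left(-968\right)\right)} = \frac{1}{\left(-335 + 2 \cdot 2483776\right) + 3 \left(-968\right) \left(1 - 2351272\right)} = \frac{1}{\left(-335 + 4967552\right) + 3 \left(-968\right) \left(-2351271\right)} = \frac{1}{4967217 + 6828090984} = \frac{1}{6833058201}$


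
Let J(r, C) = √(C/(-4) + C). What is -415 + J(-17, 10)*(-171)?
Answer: -415 - 171*√30/2 ≈ -883.30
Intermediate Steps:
J(r, C) = √3*√C/2 (J(r, C) = √(C*(-¼) + C) = √(-C/4 + C) = √(3*C/4) = √3*√C/2)
-415 + J(-17, 10)*(-171) = -415 + (√3*√10/2)*(-171) = -415 + (√30/2)*(-171) = -415 - 171*√30/2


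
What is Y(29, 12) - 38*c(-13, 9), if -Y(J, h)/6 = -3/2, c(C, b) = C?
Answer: 503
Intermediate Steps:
Y(J, h) = 9 (Y(J, h) = -(-18)/2 = -6*(-3/2) = 9)
Y(29, 12) - 38*c(-13, 9) = 9 - 38*(-13) = 9 + 494 = 503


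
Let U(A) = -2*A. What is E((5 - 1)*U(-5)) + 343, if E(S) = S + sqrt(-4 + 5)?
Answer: 384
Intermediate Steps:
E(S) = 1 + S (E(S) = S + sqrt(1) = S + 1 = 1 + S)
E((5 - 1)*U(-5)) + 343 = (1 + (5 - 1)*(-2*(-5))) + 343 = (1 + 4*10) + 343 = (1 + 40) + 343 = 41 + 343 = 384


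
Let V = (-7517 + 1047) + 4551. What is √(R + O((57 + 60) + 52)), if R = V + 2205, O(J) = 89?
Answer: 5*√15 ≈ 19.365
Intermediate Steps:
V = -1919 (V = -6470 + 4551 = -1919)
R = 286 (R = -1919 + 2205 = 286)
√(R + O((57 + 60) + 52)) = √(286 + 89) = √375 = 5*√15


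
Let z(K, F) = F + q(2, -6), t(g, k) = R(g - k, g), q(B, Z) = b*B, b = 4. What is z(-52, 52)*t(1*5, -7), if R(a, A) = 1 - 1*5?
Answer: -240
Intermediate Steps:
q(B, Z) = 4*B
R(a, A) = -4 (R(a, A) = 1 - 5 = -4)
t(g, k) = -4
z(K, F) = 8 + F (z(K, F) = F + 4*2 = F + 8 = 8 + F)
z(-52, 52)*t(1*5, -7) = (8 + 52)*(-4) = 60*(-4) = -240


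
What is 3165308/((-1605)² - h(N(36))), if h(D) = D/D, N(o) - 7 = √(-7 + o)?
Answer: 791327/644006 ≈ 1.2288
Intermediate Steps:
N(o) = 7 + √(-7 + o)
h(D) = 1
3165308/((-1605)² - h(N(36))) = 3165308/((-1605)² - 1*1) = 3165308/(2576025 - 1) = 3165308/2576024 = 3165308*(1/2576024) = 791327/644006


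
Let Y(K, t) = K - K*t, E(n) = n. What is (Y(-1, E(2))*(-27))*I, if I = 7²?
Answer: -1323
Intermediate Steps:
Y(K, t) = K - K*t
I = 49
(Y(-1, E(2))*(-27))*I = (-(1 - 1*2)*(-27))*49 = (-(1 - 2)*(-27))*49 = (-1*(-1)*(-27))*49 = (1*(-27))*49 = -27*49 = -1323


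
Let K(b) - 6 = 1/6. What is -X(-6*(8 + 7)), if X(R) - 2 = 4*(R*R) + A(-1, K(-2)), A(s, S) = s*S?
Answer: -194375/6 ≈ -32396.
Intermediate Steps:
K(b) = 37/6 (K(b) = 6 + 1/6 = 6 + ⅙ = 37/6)
A(s, S) = S*s
X(R) = -25/6 + 4*R² (X(R) = 2 + (4*(R*R) + (37/6)*(-1)) = 2 + (4*R² - 37/6) = 2 + (-37/6 + 4*R²) = -25/6 + 4*R²)
-X(-6*(8 + 7)) = -(-25/6 + 4*(-6*(8 + 7))²) = -(-25/6 + 4*(-6*15)²) = -(-25/6 + 4*(-90)²) = -(-25/6 + 4*8100) = -(-25/6 + 32400) = -1*194375/6 = -194375/6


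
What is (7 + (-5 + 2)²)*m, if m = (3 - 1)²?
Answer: 64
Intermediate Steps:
m = 4 (m = 2² = 4)
(7 + (-5 + 2)²)*m = (7 + (-5 + 2)²)*4 = (7 + (-3)²)*4 = (7 + 9)*4 = 16*4 = 64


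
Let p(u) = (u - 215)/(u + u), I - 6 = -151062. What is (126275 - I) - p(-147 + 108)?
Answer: 10815782/39 ≈ 2.7733e+5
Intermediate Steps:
I = -151056 (I = 6 - 151062 = -151056)
p(u) = (-215 + u)/(2*u) (p(u) = (-215 + u)/((2*u)) = (-215 + u)*(1/(2*u)) = (-215 + u)/(2*u))
(126275 - I) - p(-147 + 108) = (126275 - 1*(-151056)) - (-215 + (-147 + 108))/(2*(-147 + 108)) = (126275 + 151056) - (-215 - 39)/(2*(-39)) = 277331 - (-1)*(-254)/(2*39) = 277331 - 1*127/39 = 277331 - 127/39 = 10815782/39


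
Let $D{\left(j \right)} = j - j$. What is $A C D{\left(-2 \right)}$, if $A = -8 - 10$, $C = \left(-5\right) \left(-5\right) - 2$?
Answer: $0$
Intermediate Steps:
$C = 23$ ($C = 25 - 2 = 23$)
$A = -18$
$D{\left(j \right)} = 0$
$A C D{\left(-2 \right)} = \left(-18\right) 23 \cdot 0 = \left(-414\right) 0 = 0$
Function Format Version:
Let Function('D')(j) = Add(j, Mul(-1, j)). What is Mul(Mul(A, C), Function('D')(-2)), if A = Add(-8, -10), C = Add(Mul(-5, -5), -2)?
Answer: 0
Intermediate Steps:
C = 23 (C = Add(25, -2) = 23)
A = -18
Function('D')(j) = 0
Mul(Mul(A, C), Function('D')(-2)) = Mul(Mul(-18, 23), 0) = Mul(-414, 0) = 0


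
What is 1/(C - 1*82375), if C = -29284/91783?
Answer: -91783/7560653909 ≈ -1.2140e-5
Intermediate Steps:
C = -29284/91783 (C = -29284*1/91783 = -29284/91783 ≈ -0.31906)
1/(C - 1*82375) = 1/(-29284/91783 - 1*82375) = 1/(-29284/91783 - 82375) = 1/(-7560653909/91783) = -91783/7560653909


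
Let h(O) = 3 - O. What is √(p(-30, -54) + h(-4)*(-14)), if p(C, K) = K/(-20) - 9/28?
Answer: I*√468545/70 ≈ 9.7786*I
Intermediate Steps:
p(C, K) = -9/28 - K/20 (p(C, K) = K*(-1/20) - 9*1/28 = -K/20 - 9/28 = -9/28 - K/20)
√(p(-30, -54) + h(-4)*(-14)) = √((-9/28 - 1/20*(-54)) + (3 - 1*(-4))*(-14)) = √((-9/28 + 27/10) + (3 + 4)*(-14)) = √(333/140 + 7*(-14)) = √(333/140 - 98) = √(-13387/140) = I*√468545/70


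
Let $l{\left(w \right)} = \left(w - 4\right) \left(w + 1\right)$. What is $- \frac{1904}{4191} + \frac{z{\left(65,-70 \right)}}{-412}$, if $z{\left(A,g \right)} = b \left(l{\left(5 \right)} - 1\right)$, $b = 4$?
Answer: $- \frac{217067}{431673} \approx -0.50285$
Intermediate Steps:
$l{\left(w \right)} = \left(1 + w\right) \left(-4 + w\right)$ ($l{\left(w \right)} = \left(-4 + w\right) \left(1 + w\right) = \left(1 + w\right) \left(-4 + w\right)$)
$z{\left(A,g \right)} = 20$ ($z{\left(A,g \right)} = 4 \left(\left(-4 + 5^{2} - 15\right) - 1\right) = 4 \left(\left(-4 + 25 - 15\right) - 1\right) = 4 \left(6 - 1\right) = 4 \cdot 5 = 20$)
$- \frac{1904}{4191} + \frac{z{\left(65,-70 \right)}}{-412} = - \frac{1904}{4191} + \frac{20}{-412} = \left(-1904\right) \frac{1}{4191} + 20 \left(- \frac{1}{412}\right) = - \frac{1904}{4191} - \frac{5}{103} = - \frac{217067}{431673}$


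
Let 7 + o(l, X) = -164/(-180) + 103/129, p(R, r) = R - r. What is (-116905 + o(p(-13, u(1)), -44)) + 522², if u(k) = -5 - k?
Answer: 301035128/1935 ≈ 1.5557e+5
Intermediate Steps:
o(l, X) = -10237/1935 (o(l, X) = -7 + (-164/(-180) + 103/129) = -7 + (-164*(-1/180) + 103*(1/129)) = -7 + (41/45 + 103/129) = -7 + 3308/1935 = -10237/1935)
(-116905 + o(p(-13, u(1)), -44)) + 522² = (-116905 - 10237/1935) + 522² = -226221412/1935 + 272484 = 301035128/1935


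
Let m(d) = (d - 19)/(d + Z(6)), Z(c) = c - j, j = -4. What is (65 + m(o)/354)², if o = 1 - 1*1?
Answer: 52937266561/12531600 ≈ 4224.3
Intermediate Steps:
Z(c) = 4 + c (Z(c) = c - 1*(-4) = c + 4 = 4 + c)
o = 0 (o = 1 - 1 = 0)
m(d) = (-19 + d)/(10 + d) (m(d) = (d - 19)/(d + (4 + 6)) = (-19 + d)/(d + 10) = (-19 + d)/(10 + d))
(65 + m(o)/354)² = (65 + ((-19 + 0)/(10 + 0))/354)² = (65 + (-19/10)*(1/354))² = (65 + ((⅒)*(-19))*(1/354))² = (65 - 19/10*1/354)² = (65 - 19/3540)² = (230081/3540)² = 52937266561/12531600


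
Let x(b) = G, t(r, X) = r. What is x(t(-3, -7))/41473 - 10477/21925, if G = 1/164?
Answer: -71260047919/149124466100 ≈ -0.47786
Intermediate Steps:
G = 1/164 ≈ 0.0060976
x(b) = 1/164
x(t(-3, -7))/41473 - 10477/21925 = (1/164)/41473 - 10477/21925 = (1/164)*(1/41473) - 10477*1/21925 = 1/6801572 - 10477/21925 = -71260047919/149124466100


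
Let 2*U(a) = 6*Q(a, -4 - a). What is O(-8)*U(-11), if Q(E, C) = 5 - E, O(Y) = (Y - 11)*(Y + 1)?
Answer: 6384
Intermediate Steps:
O(Y) = (1 + Y)*(-11 + Y) (O(Y) = (-11 + Y)*(1 + Y) = (1 + Y)*(-11 + Y))
U(a) = 15 - 3*a (U(a) = (6*(5 - a))/2 = (30 - 6*a)/2 = 15 - 3*a)
O(-8)*U(-11) = (-11 + (-8)² - 10*(-8))*(15 - 3*(-11)) = (-11 + 64 + 80)*(15 + 33) = 133*48 = 6384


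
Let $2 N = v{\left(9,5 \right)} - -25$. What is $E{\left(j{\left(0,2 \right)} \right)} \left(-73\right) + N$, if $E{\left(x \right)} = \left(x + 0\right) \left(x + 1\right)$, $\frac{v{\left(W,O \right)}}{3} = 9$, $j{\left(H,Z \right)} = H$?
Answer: $26$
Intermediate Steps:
$v{\left(W,O \right)} = 27$ ($v{\left(W,O \right)} = 3 \cdot 9 = 27$)
$E{\left(x \right)} = x \left(1 + x\right)$
$N = 26$ ($N = \frac{27 - -25}{2} = \frac{27 + 25}{2} = \frac{1}{2} \cdot 52 = 26$)
$E{\left(j{\left(0,2 \right)} \right)} \left(-73\right) + N = 0 \left(1 + 0\right) \left(-73\right) + 26 = 0 \cdot 1 \left(-73\right) + 26 = 0 \left(-73\right) + 26 = 0 + 26 = 26$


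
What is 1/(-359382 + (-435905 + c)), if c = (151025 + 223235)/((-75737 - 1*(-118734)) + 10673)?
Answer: -5367/4268267903 ≈ -1.2574e-6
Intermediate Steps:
c = 37426/5367 (c = 374260/((-75737 + 118734) + 10673) = 374260/(42997 + 10673) = 374260/53670 = 374260*(1/53670) = 37426/5367 ≈ 6.9734)
1/(-359382 + (-435905 + c)) = 1/(-359382 + (-435905 + 37426/5367)) = 1/(-359382 - 2339464709/5367) = 1/(-4268267903/5367) = -5367/4268267903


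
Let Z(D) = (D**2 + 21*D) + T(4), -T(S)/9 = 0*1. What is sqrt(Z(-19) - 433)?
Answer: I*sqrt(471) ≈ 21.703*I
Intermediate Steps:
T(S) = 0 (T(S) = -0 = -9*0 = 0)
Z(D) = D**2 + 21*D (Z(D) = (D**2 + 21*D) + 0 = D**2 + 21*D)
sqrt(Z(-19) - 433) = sqrt(-19*(21 - 19) - 433) = sqrt(-19*2 - 433) = sqrt(-38 - 433) = sqrt(-471) = I*sqrt(471)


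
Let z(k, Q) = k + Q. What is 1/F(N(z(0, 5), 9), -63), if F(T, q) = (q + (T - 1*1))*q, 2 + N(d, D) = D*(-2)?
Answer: 1/5292 ≈ 0.00018896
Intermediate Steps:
z(k, Q) = Q + k
N(d, D) = -2 - 2*D (N(d, D) = -2 + D*(-2) = -2 - 2*D)
F(T, q) = q*(-1 + T + q) (F(T, q) = (q + (T - 1))*q = (q + (-1 + T))*q = (-1 + T + q)*q = q*(-1 + T + q))
1/F(N(z(0, 5), 9), -63) = 1/(-63*(-1 + (-2 - 2*9) - 63)) = 1/(-63*(-1 + (-2 - 18) - 63)) = 1/(-63*(-1 - 20 - 63)) = 1/(-63*(-84)) = 1/5292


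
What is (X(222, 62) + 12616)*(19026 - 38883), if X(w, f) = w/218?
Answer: -27308438535/109 ≈ -2.5054e+8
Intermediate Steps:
X(w, f) = w/218 (X(w, f) = w*(1/218) = w/218)
(X(222, 62) + 12616)*(19026 - 38883) = ((1/218)*222 + 12616)*(19026 - 38883) = (111/109 + 12616)*(-19857) = (1375255/109)*(-19857) = -27308438535/109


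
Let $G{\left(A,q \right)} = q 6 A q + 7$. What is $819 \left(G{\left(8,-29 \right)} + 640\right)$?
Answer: $33591285$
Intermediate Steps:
$G{\left(A,q \right)} = 7 + 6 A q^{2}$ ($G{\left(A,q \right)} = 6 q A q + 7 = 6 A q q + 7 = 6 A q^{2} + 7 = 7 + 6 A q^{2}$)
$819 \left(G{\left(8,-29 \right)} + 640\right) = 819 \left(\left(7 + 6 \cdot 8 \left(-29\right)^{2}\right) + 640\right) = 819 \left(\left(7 + 6 \cdot 8 \cdot 841\right) + 640\right) = 819 \left(\left(7 + 40368\right) + 640\right) = 819 \left(40375 + 640\right) = 819 \cdot 41015 = 33591285$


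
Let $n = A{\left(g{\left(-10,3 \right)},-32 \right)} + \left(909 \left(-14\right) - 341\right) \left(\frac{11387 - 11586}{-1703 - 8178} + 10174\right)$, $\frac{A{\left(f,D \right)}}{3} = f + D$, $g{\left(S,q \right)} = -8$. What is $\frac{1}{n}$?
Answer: $- \frac{9881}{1313620070751} \approx -7.522 \cdot 10^{-9}$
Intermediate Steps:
$A{\left(f,D \right)} = 3 D + 3 f$ ($A{\left(f,D \right)} = 3 \left(f + D\right) = 3 \left(D + f\right) = 3 D + 3 f$)
$n = - \frac{1313620070751}{9881}$ ($n = \left(3 \left(-32\right) + 3 \left(-8\right)\right) + \left(909 \left(-14\right) - 341\right) \left(\frac{11387 - 11586}{-1703 - 8178} + 10174\right) = \left(-96 - 24\right) + \left(-12726 - 341\right) \left(- \frac{199}{-1703 - 8178} + 10174\right) = -120 - 13067 \left(- \frac{199}{-9881} + 10174\right) = -120 - 13067 \left(\left(-199\right) \left(- \frac{1}{9881}\right) + 10174\right) = -120 - 13067 \left(\frac{199}{9881} + 10174\right) = -120 - \frac{1313618885031}{9881} = - \frac{1313620070751}{9881} \approx -1.3294 \cdot 10^{8}$)
$\frac{1}{n} = \frac{1}{- \frac{1313620070751}{9881}} = - \frac{9881}{1313620070751}$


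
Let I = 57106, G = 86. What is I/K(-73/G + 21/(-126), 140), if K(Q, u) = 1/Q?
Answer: -7480886/129 ≈ -57991.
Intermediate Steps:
I/K(-73/G + 21/(-126), 140) = 57106/(1/(-73/86 + 21/(-126))) = 57106/(1/(-73*1/86 + 21*(-1/126))) = 57106/(1/(-73/86 - ⅙)) = 57106/(1/(-131/129)) = 57106/(-129/131) = 57106*(-131/129) = -7480886/129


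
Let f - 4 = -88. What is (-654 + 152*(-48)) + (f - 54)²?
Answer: 11094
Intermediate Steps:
f = -84 (f = 4 - 88 = -84)
(-654 + 152*(-48)) + (f - 54)² = (-654 + 152*(-48)) + (-84 - 54)² = (-654 - 7296) + (-138)² = -7950 + 19044 = 11094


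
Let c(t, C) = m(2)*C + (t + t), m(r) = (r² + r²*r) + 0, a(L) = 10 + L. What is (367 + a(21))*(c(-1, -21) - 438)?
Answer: -275416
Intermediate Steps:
m(r) = r² + r³ (m(r) = (r² + r³) + 0 = r² + r³)
c(t, C) = 2*t + 12*C (c(t, C) = (2²*(1 + 2))*C + (t + t) = (4*3)*C + 2*t = 12*C + 2*t = 2*t + 12*C)
(367 + a(21))*(c(-1, -21) - 438) = (367 + (10 + 21))*((2*(-1) + 12*(-21)) - 438) = (367 + 31)*((-2 - 252) - 438) = 398*(-254 - 438) = 398*(-692) = -275416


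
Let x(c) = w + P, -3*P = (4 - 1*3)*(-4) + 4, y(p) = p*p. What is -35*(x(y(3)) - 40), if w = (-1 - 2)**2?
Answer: 1085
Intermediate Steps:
y(p) = p**2
P = 0 (P = -((4 - 1*3)*(-4) + 4)/3 = -((4 - 3)*(-4) + 4)/3 = -(1*(-4) + 4)/3 = -(-4 + 4)/3 = -1/3*0 = 0)
w = 9 (w = (-3)**2 = 9)
x(c) = 9 (x(c) = 9 + 0 = 9)
-35*(x(y(3)) - 40) = -35*(9 - 40) = -35*(-31) = 1085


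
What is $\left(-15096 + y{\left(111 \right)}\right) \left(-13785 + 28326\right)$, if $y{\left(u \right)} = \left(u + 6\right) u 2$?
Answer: $158176998$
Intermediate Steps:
$y{\left(u \right)} = 2 u \left(6 + u\right)$ ($y{\left(u \right)} = \left(6 + u\right) u 2 = u \left(6 + u\right) 2 = 2 u \left(6 + u\right)$)
$\left(-15096 + y{\left(111 \right)}\right) \left(-13785 + 28326\right) = \left(-15096 + 2 \cdot 111 \left(6 + 111\right)\right) \left(-13785 + 28326\right) = \left(-15096 + 2 \cdot 111 \cdot 117\right) 14541 = \left(-15096 + 25974\right) 14541 = 10878 \cdot 14541 = 158176998$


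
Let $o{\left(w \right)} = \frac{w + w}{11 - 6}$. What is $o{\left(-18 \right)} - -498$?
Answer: $\frac{2454}{5} \approx 490.8$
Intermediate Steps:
$o{\left(w \right)} = \frac{2 w}{5}$
$o{\left(-18 \right)} - -498 = \frac{2}{5} \left(-18\right) - -498 = - \frac{36}{5} + 498 = \frac{2454}{5}$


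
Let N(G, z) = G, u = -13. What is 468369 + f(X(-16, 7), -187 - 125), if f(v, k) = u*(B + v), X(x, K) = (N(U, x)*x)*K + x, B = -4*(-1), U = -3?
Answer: 464157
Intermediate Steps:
B = 4
X(x, K) = x - 3*K*x (X(x, K) = (-3*x)*K + x = -3*K*x + x = x - 3*K*x)
f(v, k) = -52 - 13*v (f(v, k) = -13*(4 + v) = -52 - 13*v)
468369 + f(X(-16, 7), -187 - 125) = 468369 + (-52 - (-208)*(1 - 3*7)) = 468369 + (-52 - (-208)*(1 - 21)) = 468369 + (-52 - (-208)*(-20)) = 468369 + (-52 - 13*320) = 468369 + (-52 - 4160) = 468369 - 4212 = 464157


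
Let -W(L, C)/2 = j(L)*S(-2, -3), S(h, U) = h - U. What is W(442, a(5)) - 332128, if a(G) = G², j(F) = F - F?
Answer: -332128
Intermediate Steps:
j(F) = 0
W(L, C) = 0 (W(L, C) = -0*(-2 - 1*(-3)) = -0*(-2 + 3) = -0 = -2*0 = 0)
W(442, a(5)) - 332128 = 0 - 332128 = -332128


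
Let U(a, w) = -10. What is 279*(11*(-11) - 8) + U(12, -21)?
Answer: -36001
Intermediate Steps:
279*(11*(-11) - 8) + U(12, -21) = 279*(11*(-11) - 8) - 10 = 279*(-121 - 8) - 10 = 279*(-129) - 10 = -35991 - 10 = -36001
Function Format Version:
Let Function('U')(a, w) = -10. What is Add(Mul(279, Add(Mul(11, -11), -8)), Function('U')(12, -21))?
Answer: -36001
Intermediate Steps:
Add(Mul(279, Add(Mul(11, -11), -8)), Function('U')(12, -21)) = Add(Mul(279, Add(Mul(11, -11), -8)), -10) = Add(Mul(279, Add(-121, -8)), -10) = Add(Mul(279, -129), -10) = Add(-35991, -10) = -36001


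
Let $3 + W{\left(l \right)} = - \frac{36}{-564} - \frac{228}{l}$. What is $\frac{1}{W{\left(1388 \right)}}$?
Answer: $- \frac{16309}{50565} \approx -0.32254$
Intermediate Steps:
$W{\left(l \right)} = - \frac{138}{47} - \frac{228}{l}$ ($W{\left(l \right)} = -3 - \left(- \frac{3}{47} + \frac{228}{l}\right) = -3 + \left(\frac{3}{47} - \frac{228}{l}\right) = - \frac{138}{47} - \frac{228}{l}$)
$\frac{1}{W{\left(1388 \right)}} = \frac{1}{- \frac{138}{47} - \frac{228}{1388}} = \frac{1}{- \frac{138}{47} - \frac{57}{347}} = \frac{1}{- \frac{50565}{16309}} = - \frac{16309}{50565}$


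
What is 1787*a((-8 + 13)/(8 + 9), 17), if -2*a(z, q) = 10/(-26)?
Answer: 8935/26 ≈ 343.65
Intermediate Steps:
a(z, q) = 5/26 (a(z, q) = -5/(-26) = -5*(-1)/26 = -½*(-5/13) = 5/26)
1787*a((-8 + 13)/(8 + 9), 17) = 1787*(5/26) = 8935/26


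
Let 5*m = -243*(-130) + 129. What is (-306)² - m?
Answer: 436461/5 ≈ 87292.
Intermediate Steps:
m = 31719/5 (m = (-243*(-130) + 129)/5 = (31590 + 129)/5 = (⅕)*31719 = 31719/5 ≈ 6343.8)
(-306)² - m = (-306)² - 1*31719/5 = 93636 - 31719/5 = 436461/5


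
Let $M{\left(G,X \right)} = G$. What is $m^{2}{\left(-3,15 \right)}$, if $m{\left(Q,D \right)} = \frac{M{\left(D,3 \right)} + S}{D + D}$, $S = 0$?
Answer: $\frac{1}{4} \approx 0.25$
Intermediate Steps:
$m{\left(Q,D \right)} = \frac{1}{2}$ ($m{\left(Q,D \right)} = \frac{D + 0}{D + D} = \frac{D}{2 D} = D \frac{1}{2 D} = \frac{1}{2}$)
$m^{2}{\left(-3,15 \right)} = \left(\frac{1}{2}\right)^{2} = \frac{1}{4}$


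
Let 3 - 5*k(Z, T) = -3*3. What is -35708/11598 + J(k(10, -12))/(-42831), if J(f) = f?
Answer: -141614554/45995735 ≈ -3.0789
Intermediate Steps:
k(Z, T) = 12/5 (k(Z, T) = 3/5 - (-3)*3/5 = 3/5 - 1/5*(-9) = 3/5 + 9/5 = 12/5)
-35708/11598 + J(k(10, -12))/(-42831) = -35708/11598 + (12/5)/(-42831) = -35708*1/11598 + (12/5)*(-1/42831) = -17854/5799 - 4/71385 = -141614554/45995735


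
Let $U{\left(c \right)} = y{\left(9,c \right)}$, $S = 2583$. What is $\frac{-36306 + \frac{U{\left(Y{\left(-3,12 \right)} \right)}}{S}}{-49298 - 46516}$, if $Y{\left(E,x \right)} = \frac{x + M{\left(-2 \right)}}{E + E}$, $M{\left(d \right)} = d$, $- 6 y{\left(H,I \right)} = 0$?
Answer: $\frac{2017}{5323} \approx 0.37892$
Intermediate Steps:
$y{\left(H,I \right)} = 0$ ($y{\left(H,I \right)} = \left(- \frac{1}{6}\right) 0 = 0$)
$Y{\left(E,x \right)} = \frac{-2 + x}{2 E}$ ($Y{\left(E,x \right)} = \frac{x - 2}{E + E} = \frac{-2 + x}{2 E}$)
$U{\left(c \right)} = 0$
$\frac{-36306 + \frac{U{\left(Y{\left(-3,12 \right)} \right)}}{S}}{-49298 - 46516} = \frac{-36306 + \frac{0}{2583}}{-49298 - 46516} = \frac{-36306 + 0 \cdot \frac{1}{2583}}{-95814} = \left(-36306 + 0\right) \left(- \frac{1}{95814}\right) = \left(-36306\right) \left(- \frac{1}{95814}\right) = \frac{2017}{5323}$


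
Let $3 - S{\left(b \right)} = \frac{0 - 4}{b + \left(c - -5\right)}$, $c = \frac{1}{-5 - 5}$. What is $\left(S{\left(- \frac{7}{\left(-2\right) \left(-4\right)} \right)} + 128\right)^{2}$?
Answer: $\frac{451605001}{25921} \approx 17422.0$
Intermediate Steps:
$c = - \frac{1}{10}$ ($c = \frac{1}{-10} = - \frac{1}{10} \approx -0.1$)
$S{\left(b \right)} = 3 + \frac{4}{\frac{49}{10} + b}$ ($S{\left(b \right)} = 3 - \frac{0 - 4}{b - - \frac{49}{10}} = 3 - - \frac{4}{b + \left(- \frac{1}{10} + 5\right)} = 3 - - \frac{4}{b + \frac{49}{10}} = 3 - - \frac{4}{\frac{49}{10} + b} = 3 + \frac{4}{\frac{49}{10} + b}$)
$\left(S{\left(- \frac{7}{\left(-2\right) \left(-4\right)} \right)} + 128\right)^{2} = \left(\frac{187 + 30 \left(- \frac{7}{\left(-2\right) \left(-4\right)}\right)}{49 + 10 \left(- \frac{7}{\left(-2\right) \left(-4\right)}\right)} + 128\right)^{2} = \left(\frac{187 + 30 \left(- \frac{7}{8}\right)}{49 + 10 \left(- \frac{7}{8}\right)} + 128\right)^{2} = \left(\frac{187 - \frac{105}{4}}{49 - \frac{35}{4}} + 128\right)^{2} = \left(\frac{1}{\frac{161}{4}} \cdot \frac{643}{4} + 128\right)^{2} = \left(\frac{4}{161} \cdot \frac{643}{4} + 128\right)^{2} = \left(\frac{643}{161} + 128\right)^{2} = \left(\frac{21251}{161}\right)^{2} = \frac{451605001}{25921}$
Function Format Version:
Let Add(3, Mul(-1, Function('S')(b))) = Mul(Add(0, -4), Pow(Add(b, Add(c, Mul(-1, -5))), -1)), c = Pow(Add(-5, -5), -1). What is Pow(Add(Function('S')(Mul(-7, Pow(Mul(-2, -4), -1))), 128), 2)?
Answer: Rational(451605001, 25921) ≈ 17422.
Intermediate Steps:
c = Rational(-1, 10) (c = Pow(-10, -1) = Rational(-1, 10) ≈ -0.10000)
Function('S')(b) = Add(3, Mul(4, Pow(Add(Rational(49, 10), b), -1))) (Function('S')(b) = Add(3, Mul(-1, Mul(Add(0, -4), Pow(Add(b, Add(Rational(-1, 10), Mul(-1, -5))), -1)))) = Add(3, Mul(-1, Mul(-4, Pow(Add(b, Add(Rational(-1, 10), 5)), -1)))) = Add(3, Mul(-1, Mul(-4, Pow(Add(b, Rational(49, 10)), -1)))) = Add(3, Mul(-1, Mul(-4, Pow(Add(Rational(49, 10), b), -1)))) = Add(3, Mul(4, Pow(Add(Rational(49, 10), b), -1))))
Pow(Add(Function('S')(Mul(-7, Pow(Mul(-2, -4), -1))), 128), 2) = Pow(Add(Mul(Pow(Add(49, Mul(10, Mul(-7, Pow(Mul(-2, -4), -1)))), -1), Add(187, Mul(30, Mul(-7, Pow(Mul(-2, -4), -1))))), 128), 2) = Pow(Add(Mul(Pow(Add(49, Mul(10, Mul(-7, Pow(8, -1)))), -1), Add(187, Mul(30, Mul(-7, Pow(8, -1))))), 128), 2) = Pow(Add(Mul(Pow(Add(49, Mul(10, Mul(-7, Rational(1, 8)))), -1), Add(187, Mul(30, Mul(-7, Rational(1, 8))))), 128), 2) = Pow(Add(Mul(Pow(Add(49, Mul(10, Rational(-7, 8))), -1), Add(187, Mul(30, Rational(-7, 8)))), 128), 2) = Pow(Add(Mul(Pow(Add(49, Rational(-35, 4)), -1), Add(187, Rational(-105, 4))), 128), 2) = Pow(Add(Mul(Pow(Rational(161, 4), -1), Rational(643, 4)), 128), 2) = Pow(Add(Mul(Rational(4, 161), Rational(643, 4)), 128), 2) = Pow(Add(Rational(643, 161), 128), 2) = Pow(Rational(21251, 161), 2) = Rational(451605001, 25921)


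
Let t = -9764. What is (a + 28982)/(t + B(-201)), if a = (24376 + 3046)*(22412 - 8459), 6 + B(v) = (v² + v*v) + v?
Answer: 382648148/70831 ≈ 5402.3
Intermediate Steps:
B(v) = -6 + v + 2*v² (B(v) = -6 + ((v² + v*v) + v) = -6 + ((v² + v²) + v) = -6 + (2*v² + v) = -6 + (v + 2*v²) = -6 + v + 2*v²)
a = 382619166 (a = 27422*13953 = 382619166)
(a + 28982)/(t + B(-201)) = (382619166 + 28982)/(-9764 + (-6 - 201 + 2*(-201)²)) = 382648148/(-9764 + (-6 - 201 + 2*40401)) = 382648148/(-9764 + (-6 - 201 + 80802)) = 382648148/(-9764 + 80595) = 382648148/70831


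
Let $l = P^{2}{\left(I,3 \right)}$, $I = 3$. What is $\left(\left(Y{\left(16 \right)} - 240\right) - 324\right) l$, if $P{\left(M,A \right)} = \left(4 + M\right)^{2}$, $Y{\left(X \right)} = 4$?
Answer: $-1344560$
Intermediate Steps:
$l = 2401$ ($l = \left(\left(4 + 3\right)^{2}\right)^{2} = \left(7^{2}\right)^{2} = 49^{2} = 2401$)
$\left(\left(Y{\left(16 \right)} - 240\right) - 324\right) l = \left(\left(4 - 240\right) - 324\right) 2401 = \left(-236 - 324\right) 2401 = \left(-560\right) 2401 = -1344560$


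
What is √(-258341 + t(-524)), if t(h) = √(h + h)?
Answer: √(-258341 + 2*I*√262) ≈ 0.032 + 508.27*I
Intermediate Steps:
t(h) = √2*√h (t(h) = √(2*h) = √2*√h)
√(-258341 + t(-524)) = √(-258341 + √2*√(-524)) = √(-258341 + √2*(2*I*√131)) = √(-258341 + 2*I*√262)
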